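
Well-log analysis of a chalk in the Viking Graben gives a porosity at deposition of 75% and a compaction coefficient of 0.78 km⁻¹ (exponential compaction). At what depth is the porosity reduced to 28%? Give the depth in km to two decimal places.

Invert Athy's law: d = ln(phi₀/phi) / c
d = ln(0.75/0.28) / 0.78 = ln(2.679) / 0.78 = 0.9853 / 0.78 = 1.263 km

1.26 km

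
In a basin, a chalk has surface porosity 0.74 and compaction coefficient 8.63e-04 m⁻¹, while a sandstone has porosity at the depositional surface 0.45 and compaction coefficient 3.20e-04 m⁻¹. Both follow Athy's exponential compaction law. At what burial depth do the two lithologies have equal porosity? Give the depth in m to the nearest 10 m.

920 m

Working in km (1 km = 1000 m; c in km⁻¹ = c in m⁻¹ × 1000):
Set phi₀ₐ e^(−cₐz) = phi₀ᵦ e^(−cᵦz) ⇒ ln(phi₀ₐ/phi₀ᵦ) = (cₐ − cᵦ)·z
z = ln(0.74/0.45) / (0.863 − 0.32) = 0.4974 / 0.543 = 0.916 km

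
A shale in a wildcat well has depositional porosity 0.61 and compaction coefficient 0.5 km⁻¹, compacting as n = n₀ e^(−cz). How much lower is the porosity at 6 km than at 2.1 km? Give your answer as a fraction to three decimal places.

n(2.1) = 0.61·e^(−0.5×2.1) = 0.2135
n(6) = 0.61·e^(−0.5×6) = 0.0304
Δn = 0.2135 − 0.0304 = 0.1831

0.183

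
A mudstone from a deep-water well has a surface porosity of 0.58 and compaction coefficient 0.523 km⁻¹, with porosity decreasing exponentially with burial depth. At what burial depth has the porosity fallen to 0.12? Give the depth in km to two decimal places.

3.01 km

Invert Athy's law: z = ln(phi₀/phi) / k
z = ln(0.58/0.12) / 0.523 = ln(4.833) / 0.523 = 1.5755 / 0.523 = 3.012 km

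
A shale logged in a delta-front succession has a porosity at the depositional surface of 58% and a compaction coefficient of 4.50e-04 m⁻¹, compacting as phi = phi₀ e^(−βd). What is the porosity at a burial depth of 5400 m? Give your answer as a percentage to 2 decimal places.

Working in km (1 km = 1000 m; β in km⁻¹ = β in m⁻¹ × 1000):
phi = phi₀·exp(−β·d) = 0.58 × exp(−0.45 × 5.4) = 0.58 × exp(−2.43)
  = 0.58 × 0.0880 = 0.0511

5.11%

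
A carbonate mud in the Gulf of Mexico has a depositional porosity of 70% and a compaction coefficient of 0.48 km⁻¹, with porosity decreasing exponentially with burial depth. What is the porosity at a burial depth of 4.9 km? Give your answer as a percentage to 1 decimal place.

6.7%

phi = phi₀·exp(−c·Z) = 0.7 × exp(−0.48 × 4.9) = 0.7 × exp(−2.352)
  = 0.7 × 0.0952 = 0.0666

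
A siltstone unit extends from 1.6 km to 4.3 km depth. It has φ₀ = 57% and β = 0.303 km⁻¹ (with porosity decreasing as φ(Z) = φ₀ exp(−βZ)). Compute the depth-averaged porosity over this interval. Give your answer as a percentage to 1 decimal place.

⟨φ⟩ = (1/(Z₂−Z₁)) ∫ φ₀ e^(−βZ) dZ = φ₀·(e^(−β·Z₁) − e^(−β·Z₂)) / (β·(Z₂−Z₁))
e^(−0.303×1.6) = 0.6158; e^(−0.303×4.3) = 0.2717
⟨φ⟩ = 0.57 × (0.6158 − 0.2717) / (0.303 × 2.7) = 0.57 × 0.4206 = 0.2397

24.0%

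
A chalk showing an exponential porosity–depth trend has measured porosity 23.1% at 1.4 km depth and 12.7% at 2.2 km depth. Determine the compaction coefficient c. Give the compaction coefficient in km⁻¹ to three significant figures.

0.748 km⁻¹

Athy: phi(d) = phi₀ e^(−cd) ⇒ phi₁/phi₂ = e^{c(d₂−d₁)} ⇒ c = ln(phi₁/phi₂)/(d₂−d₁)
c = ln(0.231/0.127) / (2.2 − 1.4) = ln(1.819) / 0.8 = 0.5982 / 0.8 = 0.7478 km⁻¹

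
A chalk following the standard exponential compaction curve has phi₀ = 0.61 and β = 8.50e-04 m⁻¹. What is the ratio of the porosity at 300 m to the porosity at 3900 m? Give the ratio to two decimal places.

Working in km (1 km = 1000 m; β in km⁻¹ = β in m⁻¹ × 1000):
phi(z₁)/phi(z₂) = e^(−β·z₁)/e^(−β·z₂) = e^{β(z₂−z₁)}
= exp(0.85 × 3.6) = exp(3.06) = 21.3276

21.33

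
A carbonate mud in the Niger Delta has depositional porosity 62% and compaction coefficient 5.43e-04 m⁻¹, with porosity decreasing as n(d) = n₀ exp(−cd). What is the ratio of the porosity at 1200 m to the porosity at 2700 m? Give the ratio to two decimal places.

Working in km (1 km = 1000 m; c in km⁻¹ = c in m⁻¹ × 1000):
n(d₁)/n(d₂) = e^(−c·d₁)/e^(−c·d₂) = e^{c(d₂−d₁)}
= exp(0.543 × 1.5) = exp(0.8145) = 2.2580

2.26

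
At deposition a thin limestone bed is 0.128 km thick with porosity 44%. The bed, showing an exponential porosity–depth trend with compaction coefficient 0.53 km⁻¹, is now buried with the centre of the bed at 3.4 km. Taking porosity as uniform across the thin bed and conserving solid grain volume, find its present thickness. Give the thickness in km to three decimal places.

Porosity at 3.4 km: φ = 0.44·exp(−0.53×3.4) = 0.0726
Solid-volume conservation: h(1−φ) = h₀(1−φ₀) ⇒ h = h₀·(1−φ₀)/(1−φ)
h = 0.128 × (1 − 0.44)/(1 − 0.0726) = 0.128 × 0.6038 = 0.0773 km

0.077 km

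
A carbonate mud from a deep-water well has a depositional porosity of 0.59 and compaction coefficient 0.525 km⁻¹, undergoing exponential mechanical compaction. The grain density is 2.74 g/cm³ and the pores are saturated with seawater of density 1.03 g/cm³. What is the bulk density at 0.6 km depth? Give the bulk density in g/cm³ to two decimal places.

2.00 g/cm³

Porosity at depth: phi = 0.59·exp(−0.525×0.6) = 0.59×0.7298 = 0.4306
Bulk density: ρ_b = (1−phi)ρ_g + phi·ρ_f = 0.5694×2.74 + 0.4306×1.03
       = 1.560 + 0.443 = 2.004 g/cm³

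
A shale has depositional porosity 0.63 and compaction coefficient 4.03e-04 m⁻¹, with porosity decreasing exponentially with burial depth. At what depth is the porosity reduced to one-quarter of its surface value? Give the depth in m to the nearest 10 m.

Working in km (1 km = 1000 m; c in km⁻¹ = c in m⁻¹ × 1000):
phi/phi₀ = 1/4 ⇒ exp(−c·d) = 1/4 ⇒ d = ln(4) / c
d = 1.3863 / 0.403 = 3.440 km

3440 m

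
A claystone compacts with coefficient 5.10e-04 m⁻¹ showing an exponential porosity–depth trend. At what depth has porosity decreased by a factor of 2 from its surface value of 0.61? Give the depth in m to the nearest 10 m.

Working in km (1 km = 1000 m; k in km⁻¹ = k in m⁻¹ × 1000):
phi/phi₀ = 1/2 ⇒ exp(−k·z) = 1/2 ⇒ z = ln(2) / k
z = 0.6931 / 0.51 = 1.359 km

1360 m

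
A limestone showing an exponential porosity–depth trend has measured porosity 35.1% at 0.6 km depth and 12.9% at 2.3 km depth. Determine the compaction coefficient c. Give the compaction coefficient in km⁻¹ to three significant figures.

Athy: φ(z) = φ₀ e^(−cz) ⇒ φ₁/φ₂ = e^{c(z₂−z₁)} ⇒ c = ln(φ₁/φ₂)/(z₂−z₁)
c = ln(0.351/0.129) / (2.3 − 0.6) = ln(2.721) / 1.7 = 1.0010 / 1.7 = 0.5888 km⁻¹

0.589 km⁻¹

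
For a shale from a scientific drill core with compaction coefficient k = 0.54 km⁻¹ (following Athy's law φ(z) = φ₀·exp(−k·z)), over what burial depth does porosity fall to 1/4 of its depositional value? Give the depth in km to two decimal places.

2.57 km

φ/φ₀ = 1/4 ⇒ exp(−k·z) = 1/4 ⇒ z = ln(4) / k
z = 1.3863 / 0.54 = 2.567 km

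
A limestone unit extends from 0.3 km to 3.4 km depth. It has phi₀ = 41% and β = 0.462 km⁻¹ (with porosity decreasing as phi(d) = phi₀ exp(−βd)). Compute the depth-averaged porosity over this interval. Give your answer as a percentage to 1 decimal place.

19.0%

⟨phi⟩ = (1/(d₂−d₁)) ∫ phi₀ e^(−βd) dd = phi₀·(e^(−β·d₁) − e^(−β·d₂)) / (β·(d₂−d₁))
e^(−0.462×0.3) = 0.8706; e^(−0.462×3.4) = 0.2079
⟨phi⟩ = 0.41 × (0.8706 − 0.2079) / (0.462 × 3.1) = 0.41 × 0.4627 = 0.1897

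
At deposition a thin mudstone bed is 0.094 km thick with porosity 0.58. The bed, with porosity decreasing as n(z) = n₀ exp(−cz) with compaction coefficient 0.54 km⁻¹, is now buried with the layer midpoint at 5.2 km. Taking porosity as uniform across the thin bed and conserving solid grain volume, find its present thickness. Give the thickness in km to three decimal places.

Porosity at 5.2 km: n = 0.58·exp(−0.54×5.2) = 0.0350
Solid-volume conservation: h(1−n) = h₀(1−n₀) ⇒ h = h₀·(1−n₀)/(1−n)
h = 0.094 × (1 − 0.58)/(1 − 0.0350) = 0.094 × 0.4352 = 0.0409 km

0.041 km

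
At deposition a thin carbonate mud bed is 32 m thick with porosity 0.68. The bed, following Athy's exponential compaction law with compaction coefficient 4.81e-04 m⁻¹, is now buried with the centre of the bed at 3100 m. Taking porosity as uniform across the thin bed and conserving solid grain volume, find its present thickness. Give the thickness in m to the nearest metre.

12 m

Working in km (1 km = 1000 m; c in km⁻¹ = c in m⁻¹ × 1000):
Porosity at 3.1 km: φ = 0.68·exp(−0.481×3.1) = 0.1531
Solid-volume conservation: h(1−φ) = h₀(1−φ₀) ⇒ h = h₀·(1−φ₀)/(1−φ)
h = 0.032 × (1 − 0.68)/(1 − 0.1531) = 0.032 × 0.3778 = 0.0121 km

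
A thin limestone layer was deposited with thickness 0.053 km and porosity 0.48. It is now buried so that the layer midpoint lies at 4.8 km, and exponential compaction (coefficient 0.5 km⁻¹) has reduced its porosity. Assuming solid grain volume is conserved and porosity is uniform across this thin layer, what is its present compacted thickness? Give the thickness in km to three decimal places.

Porosity at 4.8 km: φ = 0.48·exp(−0.5×4.8) = 0.0435
Solid-volume conservation: h(1−φ) = h₀(1−φ₀) ⇒ h = h₀·(1−φ₀)/(1−φ)
h = 0.053 × (1 − 0.48)/(1 − 0.0435) = 0.053 × 0.5437 = 0.0288 km

0.029 km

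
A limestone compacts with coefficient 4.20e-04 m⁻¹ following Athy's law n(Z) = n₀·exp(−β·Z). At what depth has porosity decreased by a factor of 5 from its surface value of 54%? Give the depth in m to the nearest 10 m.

Working in km (1 km = 1000 m; β in km⁻¹ = β in m⁻¹ × 1000):
n/n₀ = 1/5 ⇒ exp(−β·Z) = 1/5 ⇒ Z = ln(5) / β
Z = 1.6094 / 0.42 = 3.832 km

3830 m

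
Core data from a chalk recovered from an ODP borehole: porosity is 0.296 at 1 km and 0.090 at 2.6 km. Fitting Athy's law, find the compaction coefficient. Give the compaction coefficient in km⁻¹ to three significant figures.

0.744 km⁻¹

Athy: φ(Z) = φ₀ e^(−kZ) ⇒ φ₁/φ₂ = e^{k(Z₂−Z₁)} ⇒ k = ln(φ₁/φ₂)/(Z₂−Z₁)
k = ln(0.296/0.09) / (2.6 − 1) = ln(3.289) / 1.6 = 1.1905 / 1.6 = 0.7441 km⁻¹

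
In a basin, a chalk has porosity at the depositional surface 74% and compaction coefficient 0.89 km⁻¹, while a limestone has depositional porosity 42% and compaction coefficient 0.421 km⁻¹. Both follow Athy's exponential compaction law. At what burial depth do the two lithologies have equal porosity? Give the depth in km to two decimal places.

Set phi₀ₐ e^(−cₐz) = phi₀ᵦ e^(−cᵦz) ⇒ ln(phi₀ₐ/phi₀ᵦ) = (cₐ − cᵦ)·z
z = ln(0.74/0.42) / (0.89 − 0.421) = 0.5664 / 0.469 = 1.208 km

1.21 km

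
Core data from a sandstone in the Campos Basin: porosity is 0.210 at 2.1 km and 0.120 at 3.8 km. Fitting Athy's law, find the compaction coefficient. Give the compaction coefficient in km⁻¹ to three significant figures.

Athy: phi(Z) = phi₀ e^(−kZ) ⇒ phi₁/phi₂ = e^{k(Z₂−Z₁)} ⇒ k = ln(phi₁/phi₂)/(Z₂−Z₁)
k = ln(0.21/0.12) / (3.8 − 2.1) = ln(1.75) / 1.7 = 0.5596 / 1.7 = 0.3292 km⁻¹

0.329 km⁻¹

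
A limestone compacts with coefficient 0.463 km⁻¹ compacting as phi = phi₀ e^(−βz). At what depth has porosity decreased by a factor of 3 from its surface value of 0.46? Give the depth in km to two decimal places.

phi/phi₀ = 1/3 ⇒ exp(−β·z) = 1/3 ⇒ z = ln(3) / β
z = 1.0986 / 0.463 = 2.373 km

2.37 km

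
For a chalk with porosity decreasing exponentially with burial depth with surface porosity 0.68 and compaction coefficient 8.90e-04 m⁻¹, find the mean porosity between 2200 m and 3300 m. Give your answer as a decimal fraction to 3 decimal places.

0.061

Working in km (1 km = 1000 m; β in km⁻¹ = β in m⁻¹ × 1000):
⟨φ⟩ = (1/(d₂−d₁)) ∫ φ₀ e^(−βd) dd = φ₀·(e^(−β·d₁) − e^(−β·d₂)) / (β·(d₂−d₁))
e^(−0.89×2.2) = 0.1411; e^(−0.89×3.3) = 0.0530
⟨φ⟩ = 0.68 × (0.1411 − 0.0530) / (0.89 × 1.1) = 0.68 × 0.0900 = 0.0612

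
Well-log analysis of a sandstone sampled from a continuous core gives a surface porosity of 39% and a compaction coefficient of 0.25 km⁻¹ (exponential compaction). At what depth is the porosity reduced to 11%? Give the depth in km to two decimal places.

5.06 km

Invert Athy's law: Z = ln(φ₀/φ) / c
Z = ln(0.39/0.11) / 0.25 = ln(3.545) / 0.25 = 1.2657 / 0.25 = 5.063 km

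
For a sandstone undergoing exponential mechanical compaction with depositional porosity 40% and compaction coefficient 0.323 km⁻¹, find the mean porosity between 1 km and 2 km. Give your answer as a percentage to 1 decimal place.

24.7%

⟨n⟩ = (1/(d₂−d₁)) ∫ n₀ e^(−βd) dd = n₀·(e^(−β·d₁) − e^(−β·d₂)) / (β·(d₂−d₁))
e^(−0.323×1) = 0.7240; e^(−0.323×2) = 0.5241
⟨n⟩ = 0.4 × (0.7240 − 0.5241) / (0.323 × 1) = 0.4 × 0.6187 = 0.2475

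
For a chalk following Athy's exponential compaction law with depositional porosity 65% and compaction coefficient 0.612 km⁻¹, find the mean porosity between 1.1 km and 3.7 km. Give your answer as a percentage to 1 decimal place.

16.6%

⟨n⟩ = (1/(d₂−d₁)) ∫ n₀ e^(−βd) dd = n₀·(e^(−β·d₁) − e^(−β·d₂)) / (β·(d₂−d₁))
e^(−0.612×1.1) = 0.5101; e^(−0.612×3.7) = 0.1039
⟨n⟩ = 0.65 × (0.5101 − 0.1039) / (0.612 × 2.6) = 0.65 × 0.2553 = 0.1659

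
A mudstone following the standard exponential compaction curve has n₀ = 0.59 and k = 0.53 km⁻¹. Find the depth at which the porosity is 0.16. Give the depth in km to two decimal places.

Invert Athy's law: z = ln(n₀/n) / k
z = ln(0.59/0.16) / 0.53 = ln(3.687) / 0.53 = 1.3049 / 0.53 = 2.462 km

2.46 km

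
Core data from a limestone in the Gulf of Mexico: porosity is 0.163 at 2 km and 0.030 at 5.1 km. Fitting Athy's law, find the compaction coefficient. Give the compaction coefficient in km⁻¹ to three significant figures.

0.546 km⁻¹

Athy: n(Z) = n₀ e^(−kZ) ⇒ n₁/n₂ = e^{k(Z₂−Z₁)} ⇒ k = ln(n₁/n₂)/(Z₂−Z₁)
k = ln(0.163/0.03) / (5.1 − 2) = ln(5.433) / 3.1 = 1.6926 / 3.1 = 0.546 km⁻¹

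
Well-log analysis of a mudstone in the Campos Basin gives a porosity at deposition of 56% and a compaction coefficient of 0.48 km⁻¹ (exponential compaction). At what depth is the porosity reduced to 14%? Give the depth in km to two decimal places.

Invert Athy's law: d = ln(n₀/n) / β
d = ln(0.56/0.14) / 0.48 = ln(4) / 0.48 = 1.3863 / 0.48 = 2.888 km

2.89 km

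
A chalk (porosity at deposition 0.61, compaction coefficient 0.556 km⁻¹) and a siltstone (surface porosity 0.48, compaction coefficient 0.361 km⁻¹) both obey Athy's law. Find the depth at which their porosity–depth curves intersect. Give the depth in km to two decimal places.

1.23 km

Set phi₀ₐ e^(−βₐd) = phi₀ᵦ e^(−βᵦd) ⇒ ln(phi₀ₐ/phi₀ᵦ) = (βₐ − βᵦ)·d
d = ln(0.61/0.48) / (0.556 − 0.361) = 0.2397 / 0.195 = 1.229 km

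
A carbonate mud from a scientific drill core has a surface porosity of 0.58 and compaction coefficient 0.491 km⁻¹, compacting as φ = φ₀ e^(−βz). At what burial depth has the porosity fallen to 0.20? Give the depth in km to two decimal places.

Invert Athy's law: z = ln(φ₀/φ) / β
z = ln(0.58/0.2) / 0.491 = ln(2.9) / 0.491 = 1.0647 / 0.491 = 2.168 km

2.17 km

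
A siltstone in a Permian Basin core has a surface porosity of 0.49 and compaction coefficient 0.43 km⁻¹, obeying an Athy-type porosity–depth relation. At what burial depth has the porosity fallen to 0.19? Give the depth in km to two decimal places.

Invert Athy's law: z = ln(phi₀/phi) / β
z = ln(0.49/0.19) / 0.43 = ln(2.579) / 0.43 = 0.9474 / 0.43 = 2.203 km

2.20 km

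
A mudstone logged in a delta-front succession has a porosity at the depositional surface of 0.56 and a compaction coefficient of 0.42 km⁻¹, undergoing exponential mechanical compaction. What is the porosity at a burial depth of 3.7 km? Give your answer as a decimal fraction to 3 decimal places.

0.118

φ = φ₀·exp(−β·z) = 0.56 × exp(−0.42 × 3.7) = 0.56 × exp(−1.554)
  = 0.56 × 0.2114 = 0.1184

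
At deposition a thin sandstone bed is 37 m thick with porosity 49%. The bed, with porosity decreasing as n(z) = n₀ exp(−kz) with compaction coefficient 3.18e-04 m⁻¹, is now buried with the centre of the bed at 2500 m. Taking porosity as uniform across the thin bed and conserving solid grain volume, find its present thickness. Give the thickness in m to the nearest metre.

Working in km (1 km = 1000 m; k in km⁻¹ = k in m⁻¹ × 1000):
Porosity at 2.5 km: n = 0.49·exp(−0.318×2.5) = 0.2213
Solid-volume conservation: h(1−n) = h₀(1−n₀) ⇒ h = h₀·(1−n₀)/(1−n)
h = 0.037 × (1 − 0.49)/(1 − 0.2213) = 0.037 × 0.6549 = 0.0242 km

24 m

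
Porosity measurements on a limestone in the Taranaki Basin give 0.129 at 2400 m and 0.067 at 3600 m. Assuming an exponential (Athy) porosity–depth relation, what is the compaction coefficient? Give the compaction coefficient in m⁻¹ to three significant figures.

0.000546 m⁻¹

Working in km (1 km = 1000 m; c in km⁻¹ = c in m⁻¹ × 1000):
Athy: phi(z) = phi₀ e^(−cz) ⇒ phi₁/phi₂ = e^{c(z₂−z₁)} ⇒ c = ln(phi₁/phi₂)/(z₂−z₁)
c = ln(0.129/0.067) / (3.6 − 2.4) = ln(1.925) / 1.2 = 0.6551 / 1.2 = 0.5459 km⁻¹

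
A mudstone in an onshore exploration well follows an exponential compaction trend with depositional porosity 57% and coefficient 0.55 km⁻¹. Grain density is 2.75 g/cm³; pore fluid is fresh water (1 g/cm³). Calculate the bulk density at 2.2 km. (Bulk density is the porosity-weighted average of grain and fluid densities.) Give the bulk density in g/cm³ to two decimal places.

Porosity at depth: n = 0.57·exp(−0.55×2.2) = 0.57×0.2982 = 0.1700
Bulk density: ρ_b = (1−n)ρ_g + n·ρ_f = 0.8300×2.75 + 0.1700×1
       = 2.283 + 0.170 = 2.453 g/cm³

2.45 g/cm³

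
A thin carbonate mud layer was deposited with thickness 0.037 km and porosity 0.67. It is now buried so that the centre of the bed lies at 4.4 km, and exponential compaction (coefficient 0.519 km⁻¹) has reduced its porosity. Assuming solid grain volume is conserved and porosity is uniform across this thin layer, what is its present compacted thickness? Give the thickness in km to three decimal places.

Porosity at 4.4 km: φ = 0.67·exp(−0.519×4.4) = 0.0683
Solid-volume conservation: h(1−φ) = h₀(1−φ₀) ⇒ h = h₀·(1−φ₀)/(1−φ)
h = 0.037 × (1 − 0.67)/(1 − 0.0683) = 0.037 × 0.3542 = 0.0131 km

0.013 km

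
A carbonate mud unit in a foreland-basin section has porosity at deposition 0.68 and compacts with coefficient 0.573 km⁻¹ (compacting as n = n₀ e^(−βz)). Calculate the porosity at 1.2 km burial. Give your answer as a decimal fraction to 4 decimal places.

n = n₀·exp(−β·z) = 0.68 × exp(−0.573 × 1.2) = 0.68 × exp(−0.6876)
  = 0.68 × 0.5028 = 0.3419

0.3419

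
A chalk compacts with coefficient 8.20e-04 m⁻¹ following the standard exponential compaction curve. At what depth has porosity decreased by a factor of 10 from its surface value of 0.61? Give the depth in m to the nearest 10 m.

Working in km (1 km = 1000 m; β in km⁻¹ = β in m⁻¹ × 1000):
n/n₀ = 1/10 ⇒ exp(−β·d) = 1/10 ⇒ d = ln(10) / β
d = 2.3026 / 0.82 = 2.808 km

2810 m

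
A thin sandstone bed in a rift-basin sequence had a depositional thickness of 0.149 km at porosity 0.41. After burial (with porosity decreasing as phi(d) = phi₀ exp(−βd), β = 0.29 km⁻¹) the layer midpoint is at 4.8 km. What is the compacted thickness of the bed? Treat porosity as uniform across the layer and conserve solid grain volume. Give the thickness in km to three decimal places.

0.098 km

Porosity at 4.8 km: phi = 0.41·exp(−0.29×4.8) = 0.1019
Solid-volume conservation: h(1−phi) = h₀(1−phi₀) ⇒ h = h₀·(1−phi₀)/(1−phi)
h = 0.149 × (1 − 0.41)/(1 − 0.1019) = 0.149 × 0.6570 = 0.0979 km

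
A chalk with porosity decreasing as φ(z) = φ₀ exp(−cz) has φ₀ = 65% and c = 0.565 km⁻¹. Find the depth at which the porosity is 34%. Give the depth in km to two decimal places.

1.15 km

Invert Athy's law: z = ln(φ₀/φ) / c
z = ln(0.65/0.34) / 0.565 = ln(1.912) / 0.565 = 0.6480 / 0.565 = 1.147 km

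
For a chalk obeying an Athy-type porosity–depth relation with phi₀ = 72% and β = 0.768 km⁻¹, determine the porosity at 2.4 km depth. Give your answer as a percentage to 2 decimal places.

11.40%

phi = phi₀·exp(−β·Z) = 0.72 × exp(−0.768 × 2.4) = 0.72 × exp(−1.843)
  = 0.72 × 0.1583 = 0.1140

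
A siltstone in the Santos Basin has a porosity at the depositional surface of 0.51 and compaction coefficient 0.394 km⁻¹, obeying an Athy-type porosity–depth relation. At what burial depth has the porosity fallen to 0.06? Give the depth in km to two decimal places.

Invert Athy's law: z = ln(phi₀/phi) / k
z = ln(0.51/0.06) / 0.394 = ln(8.5) / 0.394 = 2.1401 / 0.394 = 5.432 km

5.43 km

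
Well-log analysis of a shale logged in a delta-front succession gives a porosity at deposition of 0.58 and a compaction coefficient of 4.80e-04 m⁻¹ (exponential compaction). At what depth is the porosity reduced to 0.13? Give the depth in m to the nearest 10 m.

Working in km (1 km = 1000 m; k in km⁻¹ = k in m⁻¹ × 1000):
Invert Athy's law: Z = ln(phi₀/phi) / k
Z = ln(0.58/0.13) / 0.48 = ln(4.462) / 0.48 = 1.4955 / 0.48 = 3.116 km

3120 m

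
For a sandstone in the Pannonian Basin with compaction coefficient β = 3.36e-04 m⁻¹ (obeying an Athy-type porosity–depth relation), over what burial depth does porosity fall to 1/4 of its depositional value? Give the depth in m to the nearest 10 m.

4130 m

Working in km (1 km = 1000 m; β in km⁻¹ = β in m⁻¹ × 1000):
φ/φ₀ = 1/4 ⇒ exp(−β·z) = 1/4 ⇒ z = ln(4) / β
z = 1.3863 / 0.336 = 4.126 km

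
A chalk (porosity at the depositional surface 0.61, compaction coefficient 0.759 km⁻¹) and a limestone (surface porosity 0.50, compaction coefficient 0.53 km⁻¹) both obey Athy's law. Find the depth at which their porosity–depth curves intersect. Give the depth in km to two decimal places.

0.87 km

Set n₀ₐ e^(−βₐd) = n₀ᵦ e^(−βᵦd) ⇒ ln(n₀ₐ/n₀ᵦ) = (βₐ − βᵦ)·d
d = ln(0.61/0.5) / (0.759 − 0.53) = 0.1989 / 0.229 = 0.868 km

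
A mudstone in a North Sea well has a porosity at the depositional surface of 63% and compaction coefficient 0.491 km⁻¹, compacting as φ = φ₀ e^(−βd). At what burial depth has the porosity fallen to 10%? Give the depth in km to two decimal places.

3.75 km

Invert Athy's law: d = ln(φ₀/φ) / β
d = ln(0.63/0.1) / 0.491 = ln(6.3) / 0.491 = 1.8405 / 0.491 = 3.749 km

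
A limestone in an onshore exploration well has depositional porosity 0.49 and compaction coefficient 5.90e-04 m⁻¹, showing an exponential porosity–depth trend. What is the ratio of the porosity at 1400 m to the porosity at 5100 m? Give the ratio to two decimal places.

Working in km (1 km = 1000 m; k in km⁻¹ = k in m⁻¹ × 1000):
φ(Z₁)/φ(Z₂) = e^(−k·Z₁)/e^(−k·Z₂) = e^{k(Z₂−Z₁)}
= exp(0.59 × 3.7) = exp(2.183) = 8.8729

8.87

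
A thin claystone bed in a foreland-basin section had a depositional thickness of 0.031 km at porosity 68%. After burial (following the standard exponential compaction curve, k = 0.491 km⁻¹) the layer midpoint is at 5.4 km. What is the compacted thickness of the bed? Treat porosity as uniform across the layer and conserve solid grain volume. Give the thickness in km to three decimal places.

Porosity at 5.4 km: n = 0.68·exp(−0.491×5.4) = 0.0480
Solid-volume conservation: h(1−n) = h₀(1−n₀) ⇒ h = h₀·(1−n₀)/(1−n)
h = 0.031 × (1 − 0.68)/(1 − 0.0480) = 0.031 × 0.3361 = 0.0104 km

0.010 km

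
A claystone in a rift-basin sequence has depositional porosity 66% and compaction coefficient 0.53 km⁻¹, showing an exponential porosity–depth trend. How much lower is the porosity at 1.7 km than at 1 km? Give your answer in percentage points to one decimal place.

φ(1) = 0.66·e^(−0.53×1) = 0.3885
φ(1.7) = 0.66·e^(−0.53×1.7) = 0.2681
Δφ = 0.3885 − 0.2681 = 0.1204

12.0 percentage points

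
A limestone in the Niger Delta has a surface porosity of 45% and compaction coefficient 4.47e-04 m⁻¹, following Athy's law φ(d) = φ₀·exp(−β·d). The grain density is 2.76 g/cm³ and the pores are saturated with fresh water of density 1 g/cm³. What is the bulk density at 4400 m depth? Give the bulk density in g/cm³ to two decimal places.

Working in km (1 km = 1000 m; β in km⁻¹ = β in m⁻¹ × 1000):
Porosity at depth: φ = 0.45·exp(−0.447×4.4) = 0.45×0.1399 = 0.0630
Bulk density: ρ_b = (1−φ)ρ_g + φ·ρ_f = 0.9370×2.76 + 0.0630×1
       = 2.586 + 0.063 = 2.649 g/cm³

2.65 g/cm³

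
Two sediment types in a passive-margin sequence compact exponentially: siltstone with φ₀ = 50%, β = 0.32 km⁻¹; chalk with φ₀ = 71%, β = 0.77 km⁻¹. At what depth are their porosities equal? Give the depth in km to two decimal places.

0.78 km

Set φ₀ₐ e^(−βₐd) = φ₀ᵦ e^(−βᵦd) ⇒ ln(φ₀ₐ/φ₀ᵦ) = (βₐ − βᵦ)·d
d = ln(0.5/0.71) / (0.32 − 0.77) = -0.3507 / -0.45 = 0.779 km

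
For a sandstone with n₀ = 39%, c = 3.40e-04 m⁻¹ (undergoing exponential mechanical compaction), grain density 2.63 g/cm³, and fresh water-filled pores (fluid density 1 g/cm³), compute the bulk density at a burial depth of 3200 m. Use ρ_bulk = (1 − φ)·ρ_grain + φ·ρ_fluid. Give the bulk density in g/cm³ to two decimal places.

Working in km (1 km = 1000 m; c in km⁻¹ = c in m⁻¹ × 1000):
Porosity at depth: n = 0.39·exp(−0.34×3.2) = 0.39×0.3369 = 0.1314
Bulk density: ρ_b = (1−n)ρ_g + n·ρ_f = 0.8686×2.63 + 0.1314×1
       = 2.284 + 0.131 = 2.416 g/cm³

2.42 g/cm³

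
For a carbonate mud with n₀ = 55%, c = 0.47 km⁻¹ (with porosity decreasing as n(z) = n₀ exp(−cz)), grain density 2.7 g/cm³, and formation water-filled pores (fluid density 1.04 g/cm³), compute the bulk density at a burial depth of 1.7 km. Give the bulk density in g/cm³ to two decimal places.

2.29 g/cm³

Porosity at depth: n = 0.55·exp(−0.47×1.7) = 0.55×0.4498 = 0.2474
Bulk density: ρ_b = (1−n)ρ_g + n·ρ_f = 0.7526×2.7 + 0.2474×1.04
       = 2.032 + 0.257 = 2.289 g/cm³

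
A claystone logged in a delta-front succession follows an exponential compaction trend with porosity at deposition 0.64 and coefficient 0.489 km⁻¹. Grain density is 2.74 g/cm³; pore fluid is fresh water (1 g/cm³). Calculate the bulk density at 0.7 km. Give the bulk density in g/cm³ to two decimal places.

Porosity at depth: φ = 0.64·exp(−0.489×0.7) = 0.64×0.7101 = 0.4545
Bulk density: ρ_b = (1−φ)ρ_g + φ·ρ_f = 0.5455×2.74 + 0.4545×1
       = 1.495 + 0.454 = 1.949 g/cm³

1.95 g/cm³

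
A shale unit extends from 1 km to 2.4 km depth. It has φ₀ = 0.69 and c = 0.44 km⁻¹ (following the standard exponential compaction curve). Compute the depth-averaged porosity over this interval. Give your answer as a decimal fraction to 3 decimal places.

⟨φ⟩ = (1/(d₂−d₁)) ∫ φ₀ e^(−cd) dd = φ₀·(e^(−c·d₁) − e^(−c·d₂)) / (c·(d₂−d₁))
e^(−0.44×1) = 0.6440; e^(−0.44×2.4) = 0.3478
⟨φ⟩ = 0.69 × (0.6440 − 0.3478) / (0.44 × 1.4) = 0.69 × 0.4808 = 0.3318

0.332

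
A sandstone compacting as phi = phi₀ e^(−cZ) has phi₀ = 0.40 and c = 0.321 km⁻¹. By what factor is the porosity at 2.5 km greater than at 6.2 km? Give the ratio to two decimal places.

3.28

phi(Z₁)/phi(Z₂) = e^(−c·Z₁)/e^(−c·Z₂) = e^{c(Z₂−Z₁)}
= exp(0.321 × 3.7) = exp(1.188) = 3.2795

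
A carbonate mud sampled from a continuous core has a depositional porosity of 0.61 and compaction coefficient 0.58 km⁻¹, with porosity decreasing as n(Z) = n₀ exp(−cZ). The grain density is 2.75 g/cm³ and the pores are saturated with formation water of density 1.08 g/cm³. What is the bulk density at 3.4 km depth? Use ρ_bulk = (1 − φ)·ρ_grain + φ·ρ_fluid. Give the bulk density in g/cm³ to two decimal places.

2.61 g/cm³

Porosity at depth: n = 0.61·exp(−0.58×3.4) = 0.61×0.1392 = 0.0849
Bulk density: ρ_b = (1−n)ρ_g + n·ρ_f = 0.9151×2.75 + 0.0849×1.08
       = 2.517 + 0.092 = 2.608 g/cm³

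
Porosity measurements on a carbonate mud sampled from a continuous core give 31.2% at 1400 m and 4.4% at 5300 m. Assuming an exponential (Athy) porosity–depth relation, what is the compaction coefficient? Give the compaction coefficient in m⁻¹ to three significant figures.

Working in km (1 km = 1000 m; c in km⁻¹ = c in m⁻¹ × 1000):
Athy: n(d) = n₀ e^(−cd) ⇒ n₁/n₂ = e^{c(d₂−d₁)} ⇒ c = ln(n₁/n₂)/(d₂−d₁)
c = ln(0.312/0.044) / (5.3 − 1.4) = ln(7.091) / 3.9 = 1.9588 / 3.9 = 0.5023 km⁻¹

0.000502 m⁻¹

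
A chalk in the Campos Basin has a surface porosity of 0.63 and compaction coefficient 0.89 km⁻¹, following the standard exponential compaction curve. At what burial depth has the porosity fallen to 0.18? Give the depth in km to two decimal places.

Invert Athy's law: z = ln(phi₀/phi) / k
z = ln(0.63/0.18) / 0.89 = ln(3.5) / 0.89 = 1.2528 / 0.89 = 1.408 km

1.41 km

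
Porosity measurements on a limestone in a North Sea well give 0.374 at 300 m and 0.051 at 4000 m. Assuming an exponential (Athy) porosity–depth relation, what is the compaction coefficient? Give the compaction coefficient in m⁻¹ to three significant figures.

Working in km (1 km = 1000 m; k in km⁻¹ = k in m⁻¹ × 1000):
Athy: phi(d) = phi₀ e^(−kd) ⇒ phi₁/phi₂ = e^{k(d₂−d₁)} ⇒ k = ln(phi₁/phi₂)/(d₂−d₁)
k = ln(0.374/0.051) / (4 − 0.3) = ln(7.333) / 3.7 = 1.9924 / 3.7 = 0.5385 km⁻¹

0.000538 m⁻¹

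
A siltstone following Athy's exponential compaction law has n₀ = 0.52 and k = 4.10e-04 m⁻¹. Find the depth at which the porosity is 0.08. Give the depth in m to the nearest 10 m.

4570 m

Working in km (1 km = 1000 m; k in km⁻¹ = k in m⁻¹ × 1000):
Invert Athy's law: z = ln(n₀/n) / k
z = ln(0.52/0.08) / 0.41 = ln(6.5) / 0.41 = 1.8718 / 0.41 = 4.565 km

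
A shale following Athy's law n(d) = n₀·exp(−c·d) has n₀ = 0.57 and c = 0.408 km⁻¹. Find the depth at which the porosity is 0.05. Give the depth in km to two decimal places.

Invert Athy's law: d = ln(n₀/n) / c
d = ln(0.57/0.05) / 0.408 = ln(11.4) / 0.408 = 2.4336 / 0.408 = 5.965 km

5.96 km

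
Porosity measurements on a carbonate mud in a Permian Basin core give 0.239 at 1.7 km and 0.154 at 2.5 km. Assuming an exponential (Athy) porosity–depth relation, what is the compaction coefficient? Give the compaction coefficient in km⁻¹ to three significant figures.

Athy: n(z) = n₀ e^(−cz) ⇒ n₁/n₂ = e^{c(z₂−z₁)} ⇒ c = ln(n₁/n₂)/(z₂−z₁)
c = ln(0.239/0.154) / (2.5 − 1.7) = ln(1.552) / 0.8 = 0.4395 / 0.8 = 0.5494 km⁻¹

0.549 km⁻¹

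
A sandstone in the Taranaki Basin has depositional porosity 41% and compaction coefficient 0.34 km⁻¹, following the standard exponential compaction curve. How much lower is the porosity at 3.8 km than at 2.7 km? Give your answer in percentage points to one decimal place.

5.1 percentage points

phi(2.7) = 0.41·e^(−0.34×2.7) = 0.1637
phi(3.8) = 0.41·e^(−0.34×3.8) = 0.1126
Δphi = 0.1637 − 0.1126 = 0.0511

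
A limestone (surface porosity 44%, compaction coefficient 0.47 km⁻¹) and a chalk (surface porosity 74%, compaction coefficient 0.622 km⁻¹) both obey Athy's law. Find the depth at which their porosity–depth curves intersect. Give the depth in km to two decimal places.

3.42 km

Set φ₀ₐ e^(−cₐZ) = φ₀ᵦ e^(−cᵦZ) ⇒ ln(φ₀ₐ/φ₀ᵦ) = (cₐ − cᵦ)·Z
Z = ln(0.44/0.74) / (0.47 − 0.622) = -0.5199 / -0.152 = 3.420 km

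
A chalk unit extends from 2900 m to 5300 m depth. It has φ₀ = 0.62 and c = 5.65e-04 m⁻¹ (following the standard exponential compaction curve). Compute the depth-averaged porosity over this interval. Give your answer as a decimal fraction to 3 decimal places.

Working in km (1 km = 1000 m; c in km⁻¹ = c in m⁻¹ × 1000):
⟨φ⟩ = (1/(Z₂−Z₁)) ∫ φ₀ e^(−cZ) dZ = φ₀·(e^(−c·Z₁) − e^(−c·Z₂)) / (c·(Z₂−Z₁))
e^(−0.565×2.9) = 0.1943; e^(−0.565×5.3) = 0.0501
⟨φ⟩ = 0.62 × (0.1943 − 0.0501) / (0.565 × 2.4) = 0.62 × 0.1063 = 0.0659

0.066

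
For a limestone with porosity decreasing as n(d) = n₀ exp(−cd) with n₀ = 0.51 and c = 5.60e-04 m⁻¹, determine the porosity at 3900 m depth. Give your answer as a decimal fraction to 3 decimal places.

Working in km (1 km = 1000 m; c in km⁻¹ = c in m⁻¹ × 1000):
n = n₀·exp(−c·d) = 0.51 × exp(−0.56 × 3.9) = 0.51 × exp(−2.184)
  = 0.51 × 0.1126 = 0.0574

0.057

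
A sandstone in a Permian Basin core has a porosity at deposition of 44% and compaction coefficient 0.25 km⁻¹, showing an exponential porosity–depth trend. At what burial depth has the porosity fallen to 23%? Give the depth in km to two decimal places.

2.59 km

Invert Athy's law: z = ln(φ₀/φ) / k
z = ln(0.44/0.23) / 0.25 = ln(1.913) / 0.25 = 0.6487 / 0.25 = 2.595 km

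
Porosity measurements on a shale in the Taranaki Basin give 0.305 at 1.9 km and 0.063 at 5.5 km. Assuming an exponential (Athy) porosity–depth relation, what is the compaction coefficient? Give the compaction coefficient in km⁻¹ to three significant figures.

0.438 km⁻¹

Athy: phi(z) = phi₀ e^(−cz) ⇒ phi₁/phi₂ = e^{c(z₂−z₁)} ⇒ c = ln(phi₁/phi₂)/(z₂−z₁)
c = ln(0.305/0.063) / (5.5 − 1.9) = ln(4.841) / 3.6 = 1.5772 / 3.6 = 0.4381 km⁻¹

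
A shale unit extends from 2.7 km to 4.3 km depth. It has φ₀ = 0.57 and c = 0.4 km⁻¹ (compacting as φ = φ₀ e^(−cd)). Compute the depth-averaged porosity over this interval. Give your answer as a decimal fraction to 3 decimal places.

⟨φ⟩ = (1/(d₂−d₁)) ∫ φ₀ e^(−cd) dd = φ₀·(e^(−c·d₁) − e^(−c·d₂)) / (c·(d₂−d₁))
e^(−0.4×2.7) = 0.3396; e^(−0.4×4.3) = 0.1791
⟨φ⟩ = 0.57 × (0.3396 − 0.1791) / (0.4 × 1.6) = 0.57 × 0.2508 = 0.1430

0.143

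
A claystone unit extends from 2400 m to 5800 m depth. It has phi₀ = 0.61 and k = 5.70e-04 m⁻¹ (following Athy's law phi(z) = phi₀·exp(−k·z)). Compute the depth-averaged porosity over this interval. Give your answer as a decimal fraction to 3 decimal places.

0.069

Working in km (1 km = 1000 m; k in km⁻¹ = k in m⁻¹ × 1000):
⟨phi⟩ = (1/(z₂−z₁)) ∫ phi₀ e^(−kz) dz = phi₀·(e^(−k·z₁) − e^(−k·z₂)) / (k·(z₂−z₁))
e^(−0.57×2.4) = 0.2546; e^(−0.57×5.8) = 0.0367
⟨phi⟩ = 0.61 × (0.2546 − 0.0367) / (0.57 × 3.4) = 0.61 × 0.1125 = 0.0686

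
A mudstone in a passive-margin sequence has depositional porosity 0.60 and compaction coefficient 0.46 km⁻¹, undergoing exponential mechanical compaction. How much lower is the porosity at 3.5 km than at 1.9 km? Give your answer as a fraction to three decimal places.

0.130

φ(1.9) = 0.6·e^(−0.46×1.9) = 0.2504
φ(3.5) = 0.6·e^(−0.46×3.5) = 0.1199
Δφ = 0.2504 − 0.1199 = 0.1304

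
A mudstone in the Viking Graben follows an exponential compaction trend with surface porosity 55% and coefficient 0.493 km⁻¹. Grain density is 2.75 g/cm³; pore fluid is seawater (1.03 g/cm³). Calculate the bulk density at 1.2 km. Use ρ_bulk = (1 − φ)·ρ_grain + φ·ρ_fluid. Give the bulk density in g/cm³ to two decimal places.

2.23 g/cm³

Porosity at depth: n = 0.55·exp(−0.493×1.2) = 0.55×0.5534 = 0.3044
Bulk density: ρ_b = (1−n)ρ_g + n·ρ_f = 0.6956×2.75 + 0.3044×1.03
       = 1.913 + 0.314 = 2.226 g/cm³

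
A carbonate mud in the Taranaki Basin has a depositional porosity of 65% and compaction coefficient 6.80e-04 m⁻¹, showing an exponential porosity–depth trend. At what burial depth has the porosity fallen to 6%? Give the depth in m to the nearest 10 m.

3500 m

Working in km (1 km = 1000 m; k in km⁻¹ = k in m⁻¹ × 1000):
Invert Athy's law: d = ln(φ₀/φ) / k
d = ln(0.65/0.06) / 0.68 = ln(10.83) / 0.68 = 2.3826 / 0.68 = 3.504 km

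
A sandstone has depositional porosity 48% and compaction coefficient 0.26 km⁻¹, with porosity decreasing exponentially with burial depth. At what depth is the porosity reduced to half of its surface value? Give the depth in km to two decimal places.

2.67 km

phi/phi₀ = 1/2 ⇒ exp(−c·Z) = 1/2 ⇒ Z = ln(2) / c
Z = 0.6931 / 0.26 = 2.666 km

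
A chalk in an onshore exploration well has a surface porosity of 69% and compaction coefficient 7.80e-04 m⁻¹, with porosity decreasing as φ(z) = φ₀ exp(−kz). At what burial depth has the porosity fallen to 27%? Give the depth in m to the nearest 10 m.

Working in km (1 km = 1000 m; k in km⁻¹ = k in m⁻¹ × 1000):
Invert Athy's law: z = ln(φ₀/φ) / k
z = ln(0.69/0.27) / 0.78 = ln(2.556) / 0.78 = 0.9383 / 0.78 = 1.203 km

1200 m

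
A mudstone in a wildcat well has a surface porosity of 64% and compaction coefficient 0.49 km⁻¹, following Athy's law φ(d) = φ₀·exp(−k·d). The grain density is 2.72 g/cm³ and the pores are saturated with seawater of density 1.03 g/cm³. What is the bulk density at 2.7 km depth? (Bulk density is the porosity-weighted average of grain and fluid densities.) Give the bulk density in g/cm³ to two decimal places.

Porosity at depth: φ = 0.64·exp(−0.49×2.7) = 0.64×0.2663 = 0.1705
Bulk density: ρ_b = (1−φ)ρ_g + φ·ρ_f = 0.8295×2.72 + 0.1705×1.03
       = 2.256 + 0.176 = 2.432 g/cm³

2.43 g/cm³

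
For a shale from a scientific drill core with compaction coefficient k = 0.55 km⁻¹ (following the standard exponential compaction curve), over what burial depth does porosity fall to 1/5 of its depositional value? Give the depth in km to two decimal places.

phi/phi₀ = 1/5 ⇒ exp(−k·d) = 1/5 ⇒ d = ln(5) / k
d = 1.6094 / 0.55 = 2.926 km

2.93 km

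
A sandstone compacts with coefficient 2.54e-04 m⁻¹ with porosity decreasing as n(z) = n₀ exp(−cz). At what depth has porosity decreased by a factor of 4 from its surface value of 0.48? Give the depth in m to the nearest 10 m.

Working in km (1 km = 1000 m; c in km⁻¹ = c in m⁻¹ × 1000):
n/n₀ = 1/4 ⇒ exp(−c·z) = 1/4 ⇒ z = ln(4) / c
z = 1.3863 / 0.254 = 5.458 km

5460 m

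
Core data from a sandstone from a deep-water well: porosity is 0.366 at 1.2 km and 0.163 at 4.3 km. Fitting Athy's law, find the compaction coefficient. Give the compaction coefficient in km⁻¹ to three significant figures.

0.261 km⁻¹

Athy: φ(z) = φ₀ e^(−kz) ⇒ φ₁/φ₂ = e^{k(z₂−z₁)} ⇒ k = ln(φ₁/φ₂)/(z₂−z₁)
k = ln(0.366/0.163) / (4.3 − 1.2) = ln(2.245) / 3.1 = 0.8089 / 3.1 = 0.2609 km⁻¹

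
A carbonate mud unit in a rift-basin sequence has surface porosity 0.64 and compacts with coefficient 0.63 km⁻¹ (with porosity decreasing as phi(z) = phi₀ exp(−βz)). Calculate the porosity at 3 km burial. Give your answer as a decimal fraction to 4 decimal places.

phi = phi₀·exp(−β·z) = 0.64 × exp(−0.63 × 3) = 0.64 × exp(−1.89)
  = 0.64 × 0.1511 = 0.0967

0.0967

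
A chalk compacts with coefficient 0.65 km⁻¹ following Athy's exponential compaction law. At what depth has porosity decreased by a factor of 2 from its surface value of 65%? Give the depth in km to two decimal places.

n/n₀ = 1/2 ⇒ exp(−β·d) = 1/2 ⇒ d = ln(2) / β
d = 0.6931 / 0.65 = 1.066 km

1.07 km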